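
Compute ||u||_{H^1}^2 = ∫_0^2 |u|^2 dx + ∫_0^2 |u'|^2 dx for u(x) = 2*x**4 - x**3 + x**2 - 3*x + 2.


||u||_{H^1}^2 = 267646/315

The H^1 norm (squared) on an interval (0, L) is
  ||u||_{H^1}^2 = ∫_0^L u(x)^2 dx + ∫_0^L u'(x)^2 dx.
Compute u'(x) = 8*x**3 - 3*x**2 + 2*x - 3.
Then u(x)^2 = 4*x**8 - 4*x**7 + 5*x**6 - 14*x**5 + 15*x**4 - 10*x**3 + 13*x**2 - 12*x + 4 and u'(x)^2 = 64*x**6 - 48*x**5 + 41*x**4 - 60*x**3 + 22*x**2 - 12*x + 9.
Integrate each monomial from 0 to 2 using ∫_0^2 c·x^n dx = c·2^(n+1)/(n+1):
  ∫_0^2 u(x)^2 dx = ∫_0^2 (4*x^8 - 4*x^7 + 5*x^6 - 14*x^5 + 15*x^4 - 10*x^3 + 13*x^2 - 12*x + 4) dx. Term by term:
    ∫_0^2 4*x^8 dx = 2048/9;  ∫_0^2 -4*x^7 dx = -128;  ∫_0^2 5*x^6 dx = 640/7;
    ∫_0^2 -14*x^5 dx = -448/3;  ∫_0^2 15*x^4 dx = 96;  ∫_0^2 -10*x^3 dx = -40;
    ∫_0^2 13*x^2 dx = 104/3;  ∫_0^2 -12*x dx = -24;  ∫_0^2 4 dx = 8.
  Sum: 2048/9 − 128 + 640/7 − 448/3 + 96 − 40 + 104/3 − 24 + 8 = 7328/63.
  ∫_0^2 u'(x)^2 dx = ∫_0^2 (64*x^6 - 48*x^5 + 41*x^4 - 60*x^3 + 22*x^2 - 12*x + 9) dx. Term by term:
    ∫_0^2 64*x^6 dx = 8192/7;  ∫_0^2 -48*x^5 dx = -512;  ∫_0^2 41*x^4 dx = 1312/5;
    ∫_0^2 -60*x^3 dx = -240;  ∫_0^2 22*x^2 dx = 176/3;  ∫_0^2 -12*x dx = -24;
    ∫_0^2 9 dx = 18.
  Sum: 8192/7 − 512 + 1312/5 − 240 + 176/3 − 24 + 18 = 77002/105.
Adding: ||u||_{H^1}^2 = 7328/63 + 77002/105 = 267646/315.


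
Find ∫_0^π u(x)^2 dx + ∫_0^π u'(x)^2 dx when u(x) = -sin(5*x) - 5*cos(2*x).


||u||_{H^1(0,π)}^2 = 500/21 + 151*π/2

u'(x) = 10*sin(2*x) - 5*cos(5*x).
Expand u² and (u')² and integrate term by term on (0, π), using: for integers n ≥ 1, ∫_0^π sin²(nx) dx = ∫_0^π cos²(nx) dx = π/2; for n ≠ n', ∫_0^π sin(nx)sin(n'x) dx = ∫_0^π cos(nx)cos(n'x) dx = 0; and by product-to-sum, ∫_0^π sin(nx)cos(n'x) dx = ½∫_0^π [sin((n+n')x) + sin((n−n')x)] dx, which is 0 when n+n' is even and 2n/(n²−n'²) when n+n' is odd (it need not vanish on (0, π)).
  u² squared terms: (-1)²·∫sin(5x)² dx = 1·π/2 = π/2;  (-5)²·∫cos(2x)² dx = 25·π/2 = 25*π/2.
  u² cross terms: 2·(-1)·(-5)·∫sin(5x)·cos(2x) dx = 10·(10/21) = 100/21.
  So ∫_0^π u² dx = π/2 + 25*π/2 + 100/21 = 100/21 + 13*π.
  (u')² squared terms: (-5)²·∫cos(5x)² dx = 25·π/2 = 25*π/2;  (10)²·∫sin(2x)² dx = 100·π/2 = 50*π.
  (u')² cross terms: 2·(-5)·(10)·∫cos(5x)·sin(2x) dx = -100·(-4/21) = 400/21.
  So ∫_0^π (u')² dx = 25*π/2 + 50*π + 400/21 = 400/21 + 125*π/2.
||u||_{H^1}^2 = (100/21 + 13*π) + (400/21 + 125*π/2) = 500/21 + 151*π/2.


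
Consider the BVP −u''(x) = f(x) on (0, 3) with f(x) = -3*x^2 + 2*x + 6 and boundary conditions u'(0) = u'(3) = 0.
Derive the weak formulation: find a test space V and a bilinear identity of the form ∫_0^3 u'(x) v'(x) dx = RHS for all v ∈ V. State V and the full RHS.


V = H^1(0, 3) (no boundary constraint on v; u is determined up to an additive constant); weak form: ∫_0^3 u'v' dx = ∫_0^3 (-3*x^2 + 2*x + 6) v dx for all v ∈ V.

Multiply both sides by a test function v and integrate from 0 to 3:
  ∫_0^3 −u''(x) v(x) dx = ∫_0^3 f(x) v(x) dx.
Integrate the LHS by parts once:
  ∫_0^3 −u'' v dx = −[u'(x) v(x)]_0^3 + ∫_0^3 u'(x) v'(x) dx.
Thus ∫_0^3 u'(x) v'(x) dx = ∫_0^3 f(x) v(x) dx + [u'(x) v(x)]_0^3.
Choose V so that boundary terms are either known or forced to vanish.
u has homogeneous Neumann: u'(0) = u'(3) = 0. So [u' v]_0^3 = 0·v(3) − 0·v(0) = 0 for any v; take V = H^1(0, 3).
Weak formulation: find u (satisfying any essential BC) such that ∫_0^3 u'(x) v'(x) dx = ∫_0^3 f v dx for all v ∈ V (homogeneous Neumann, so boundary terms vanish).
Substituting f(x) = -3*x^2 + 2*x + 6, the right-hand side is ∫_0^3 (-3*x^2 + 2*x + 6) v dx.
Compatibility check (pure Neumann): taking v ≡ 1 ∈ V gives 0 = ∫_0^3 f dx + (0) − (0), i.e. ∫_0^3 f dx must equal u'(0) − u'(3) = 0. Indeed ∫_0^3 (-3*x^2 + 2*x + 6) dx = 0, so the data are compatible. The solution is then unique only up to an additive constant (fix it e.g. by requiring ∫_0^3 u dx = 0).


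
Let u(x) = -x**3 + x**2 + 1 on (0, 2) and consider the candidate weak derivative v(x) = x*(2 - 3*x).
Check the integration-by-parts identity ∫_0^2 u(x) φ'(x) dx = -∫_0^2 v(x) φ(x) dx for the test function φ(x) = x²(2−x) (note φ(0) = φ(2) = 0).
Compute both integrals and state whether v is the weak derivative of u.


LHS = 16/5, RHS = 16/5. Yes, v = u' weakly.

u(x) = -x**3 + x**2 + 1, classical derivative u'(x) = -3*x**2 + 2*x.
φ(x) = x²(2−x), so φ'(x) = x*(4 - 3*x).
Note φ(0) = φ(2) = 0, so the boundary term u·φ vanishes.
LHS = ∫_0^2 u(x) φ'(x) dx = ∫_0^2 (3*x^5 - 7*x^4 + 4*x^3 - 3*x^2 + 4*x) dx. Term by term:
  ∫_0^2 3*x^5 dx = 32;  ∫_0^2 -7*x^4 dx = -224/5;  ∫_0^2 4*x^3 dx = 16;
  ∫_0^2 -3*x^2 dx = -8;  ∫_0^2 4*x dx = 8.
Sum: 32 − 224/5 + 16 − 8 + 8 = 16/5.
So LHS = 16/5.
∫_0^2 v(x) φ(x) dx = ∫_0^2 (3*x^5 - 8*x^4 + 4*x^3) dx. Term by term:
  ∫_0^2 3*x^5 dx = 32;  ∫_0^2 -8*x^4 dx = -256/5;  ∫_0^2 4*x^3 dx = 16.
Sum: 32 − 256/5 + 16 = -16/5.
So RHS = -∫_0^2 v(x) φ(x) dx = 16/5.
LHS = RHS, so the identity holds for this test φ.
Moreover u is smooth here and v(x) = u'(x) = -3*x**2 + 2*x pointwise, so the identity holds for every test function. Hence v is the weak derivative of u.


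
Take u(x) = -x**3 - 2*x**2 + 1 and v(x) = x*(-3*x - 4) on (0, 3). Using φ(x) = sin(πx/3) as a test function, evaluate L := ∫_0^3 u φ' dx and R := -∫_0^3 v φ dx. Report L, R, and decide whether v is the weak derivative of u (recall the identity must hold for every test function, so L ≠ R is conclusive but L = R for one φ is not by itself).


LHS = -324/π^3 + 117/π, RHS = -324/π^3 + 117/π. Yes, v = u' weakly.

u(x) = -x**3 - 2*x**2 + 1, classical derivative u'(x) = -3*x**2 - 4*x.
φ(x) = sin(πx/3), so φ'(x) = π*cos(π*x/3)/3.
Note φ(0) = φ(3) = 0, so the boundary term u·φ vanishes.
LHS = ∫_0^3 u(x) φ'(x) dx = ∫_0^3 (-π*x^3*cos(π*x/3)/3 - 2*π*x^2*cos(π*x/3)/3 + π*cos(π*x/3)/3) dx. Term by term:
  ∫_0^3 π*cos(π*x/3)/3 dx = 0;  ∫_0^3 -2*π*x^2*cos(π*x/3)/3 dx = 36/π;  ∫_0^3 -π*x^3*cos(π*x/3)/3 dx = -324/π^3 + 81/π.
Sum: 0 + 36/π + -324/π^3 + 81/π = -324/π^3 + 117/π.
So LHS = -324/π^3 + 117/π.
∫_0^3 v(x) φ(x) dx = ∫_0^3 (-3*x^2*sin(π*x/3) - 4*x*sin(π*x/3)) dx. Term by term:
  ∫_0^3 -4*x*sin(π*x/3) dx = -36/π;  ∫_0^3 -3*x^2*sin(π*x/3) dx = -81/π + 324/π^3.
Sum: -36/π + -81/π + 324/π^3 = -117/π + 324/π^3.
So RHS = -∫_0^3 v(x) φ(x) dx = -324/π^3 + 117/π.
LHS = RHS, so the identity holds for this test φ.
Moreover u is smooth here and v(x) = u'(x) = -3*x**2 - 4*x pointwise, so the identity holds for every test function. Hence v is the weak derivative of u.


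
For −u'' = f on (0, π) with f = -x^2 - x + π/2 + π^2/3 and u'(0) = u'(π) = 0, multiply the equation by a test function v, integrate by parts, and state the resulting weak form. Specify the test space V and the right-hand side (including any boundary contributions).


V = H^1(0, π) (no boundary constraint on v; u is determined up to an additive constant); weak form: ∫_0^π u'v' dx = ∫_0^π (-x^2 - x + π/2 + π^2/3) v dx for all v ∈ V.

Multiply both sides by a test function v and integrate from 0 to π:
  ∫_0^π −u''(x) v(x) dx = ∫_0^π f(x) v(x) dx.
Integrate the LHS by parts once:
  ∫_0^π −u'' v dx = −[u'(x) v(x)]_0^π + ∫_0^π u'(x) v'(x) dx.
Thus ∫_0^π u'(x) v'(x) dx = ∫_0^π f(x) v(x) dx + [u'(x) v(x)]_0^π.
Choose V so that boundary terms are either known or forced to vanish.
u has homogeneous Neumann: u'(0) = u'(π) = 0. So [u' v]_0^π = 0·v(π) − 0·v(0) = 0 for any v; take V = H^1(0, π).
Weak formulation: find u (satisfying any essential BC) such that ∫_0^π u'(x) v'(x) dx = ∫_0^π f v dx for all v ∈ V (homogeneous Neumann, so boundary terms vanish).
Substituting f(x) = -x^2 - x + π/2 + π^2/3, the right-hand side is ∫_0^π (-x^2 - x + π/2 + π^2/3) v dx.
Compatibility check (pure Neumann): taking v ≡ 1 ∈ V gives 0 = ∫_0^π f dx + (0) − (0), i.e. ∫_0^π f dx must equal u'(0) − u'(π) = 0. Indeed ∫_0^π (-x^2 - x + π/2 + π^2/3) dx = 0, so the data are compatible. The solution is then unique only up to an additive constant (fix it e.g. by requiring ∫_0^π u dx = 0).


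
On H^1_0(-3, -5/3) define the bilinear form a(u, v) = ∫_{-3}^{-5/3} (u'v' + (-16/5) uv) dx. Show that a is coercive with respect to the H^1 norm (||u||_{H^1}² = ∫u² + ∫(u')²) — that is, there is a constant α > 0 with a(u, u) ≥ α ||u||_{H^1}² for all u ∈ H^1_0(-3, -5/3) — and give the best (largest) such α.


α = (-256 + 45*π^2)/(5*(16 + 9*π^2))

Coercivity of a(·,·) on H^1_0(-3, -5/3) means a(u, u) ≥ α ||u||_{H^1}² for every u ∈ H^1_0.
The interval has length L = 4/3, and Poincaré/coercivity depend only on L. Here a(u, u) = ∫(u')² + (-16/5)·∫u².
Here c = -16/5 < 0 with |c| < (π/L)² = 9*π^2/16, so coercivity still holds. The condition a(u,u) ≥ α||u||_{H^1}² reads (1−α)∫(u')² ≥ (α−c)∫u². Any admissible α is ≤ 1 (rapidly oscillating u have ∫u²/∫(u')² → 0), and α = 1 would force 0 ≥ (1−c)∫u², impossible since c < 1; so 1−α > 0. By the sharp Poincaré inequality on H^1_0 of an interval of length L, ∫(u')² ≥ (π/L)²∫u² with equality for the first sine mode sin(π(x−x₀)/L) (x₀ the left endpoint), so the inequality holds for all u iff (1−α)(π/L)² ≥ α − c, i.e. α ≤ ((π/L)² + c)/((π/L)² + 1) = (1 + c(L/π)²)/(1 + (L/π)²). (Direct route, valid since c ≤ 0: Poincaré gives c∫u² ≥ c(L/π)²∫(u')², so a(u,u) ≥ (1 + c(L/π)²)∫(u')², while ||u||_{H^1}² ≤ (1 + (L/π)²)∫(u')²; dividing yields the same α.) With (π/L)² = 9*π^2/16 and c = -16/5, the largest admissible constant is α = ((π/L)² + c)/((π/L)² + 1).
Simplifying, α = (-256 + 45*π^2)/(5*(16 + 9*π^2)).


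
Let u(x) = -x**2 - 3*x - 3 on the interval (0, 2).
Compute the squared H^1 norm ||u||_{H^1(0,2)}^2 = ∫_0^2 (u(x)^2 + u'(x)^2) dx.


||u||_{H^1}^2 = 2656/15

The H^1 norm (squared) on an interval (0, L) is
  ||u||_{H^1}^2 = ∫_0^L u(x)^2 dx + ∫_0^L u'(x)^2 dx.
Compute u'(x) = -2*x - 3.
Then u(x)^2 = x**4 + 6*x**3 + 15*x**2 + 18*x + 9 and u'(x)^2 = 4*x**2 + 12*x + 9.
Integrate each monomial from 0 to 2 using ∫_0^2 c·x^n dx = c·2^(n+1)/(n+1):
  ∫_0^2 u(x)^2 dx = ∫_0^2 (x^4 + 6*x^3 + 15*x^2 + 18*x + 9) dx. Term by term:
    ∫_0^2 x^4 dx = 32/5;  ∫_0^2 6*x^3 dx = 24;  ∫_0^2 15*x^2 dx = 40;
    ∫_0^2 18*x dx = 36;  ∫_0^2 9 dx = 18.
  Sum: 32/5 + 24 + 40 + 36 + 18 = 622/5.
  ∫_0^2 u'(x)^2 dx = ∫_0^2 (4*x^2 + 12*x + 9) dx. Term by term:
    ∫_0^2 4*x^2 dx = 32/3;  ∫_0^2 12*x dx = 24;  ∫_0^2 9 dx = 18.
  Sum: 32/3 + 24 + 18 = 158/3.
Adding: ||u||_{H^1}^2 = 622/5 + 158/3 = 2656/15.


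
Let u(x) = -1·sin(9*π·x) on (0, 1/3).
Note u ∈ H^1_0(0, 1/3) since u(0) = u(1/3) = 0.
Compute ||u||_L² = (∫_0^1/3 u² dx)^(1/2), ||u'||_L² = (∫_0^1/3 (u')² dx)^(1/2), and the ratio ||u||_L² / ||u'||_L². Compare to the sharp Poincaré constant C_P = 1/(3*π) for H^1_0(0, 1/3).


||u||_L² / ||u'||_L² = 1/(9*π) < C_P = 1/(3*π).

u(x) = -1·sin(9*π·x), so u'(x) = -9*π*cos(9*π*x).
Writing u(x) = A·sin(kπx/L) with A = -1 and k = 3, use ∫_0^L sin²(kπx/L) dx = L/2 and ∫_0^L cos²(kπx/L) dx = L/2.
u² = 1·sin²(9*π·x) and (u')² = 81*π^2·cos²(9*π·x), and each of sin², cos² integrates to L/2 = 1/6 over (0, 1/3).
∫_0^1/3 u² dx = 1/6, so ||u||_L² = sqrt(6)/6.
∫_0^1/3 (u')² dx = 27*π^2/2, so ||u'||_L² = 3*sqrt(6)*π/2.
Ratio ||u||_L² / ||u'||_L² = 1/(9*π).
Sharp Poincaré constant on H^1_0(0, 1/3) is C_P = L/π = 1/(3*π), achieved by sin(3*π·x).
This is the k = 3 harmonic; the ratio L/(kπ) is strictly less than C_P = L/π, consistent with the sharp inequality ||u||_L² ≤ C_P ||u'||_L².


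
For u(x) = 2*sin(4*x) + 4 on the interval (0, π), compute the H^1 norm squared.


||u||_{H^1(0,π)}^2 = 50*π

u'(x) = 8*cos(4*x).
Expand u² and (u')² and integrate term by term on (0, π), using: for integers n ≥ 1, ∫_0^π sin²(nx) dx = ∫_0^π cos²(nx) dx = π/2; for n ≠ n', ∫_0^π sin(nx)sin(n'x) dx = ∫_0^π cos(nx)cos(n'x) dx = 0; and by product-to-sum, ∫_0^π sin(nx)cos(n'x) dx = ½∫_0^π [sin((n+n')x) + sin((n−n')x)] dx, which is 0 when n+n' is even and 2n/(n²−n'²) when n+n' is odd (it need not vanish on (0, π)). For the constant mode: ∫_0^π 1 dx = π, ∫_0^π cos(nx) dx = 0, ∫_0^π sin(nx) dx = (1−(−1)^n)/n.
  u² squared terms: (4)²·∫1 dx = 16·π = 16*π;  (2)²·∫sin(4x)² dx = 4·π/2 = 2*π.
  u² cross terms: 2·(4)·(2)·∫1·sin(4x) dx = 16·(0) = 0.
  So ∫_0^π u² dx = 16*π + 2*π + 0 = 18*π.
  (u')² squared terms: (8)²·∫cos(4x)² dx = 64·π/2 = 32*π.
  So ∫_0^π (u')² dx = 32*π.
||u||_{H^1}^2 = (18*π) + (32*π) = 50*π.


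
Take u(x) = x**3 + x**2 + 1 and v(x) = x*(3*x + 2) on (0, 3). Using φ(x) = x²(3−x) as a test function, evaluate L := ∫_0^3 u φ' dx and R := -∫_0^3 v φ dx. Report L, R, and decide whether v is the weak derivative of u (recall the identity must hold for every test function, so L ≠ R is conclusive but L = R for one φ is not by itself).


LHS = -486/5, RHS = -486/5. Yes, v = u' weakly.

u(x) = x**3 + x**2 + 1, classical derivative u'(x) = 3*x**2 + 2*x.
φ(x) = x²(3−x), so φ'(x) = 3*x*(2 - x).
Note φ(0) = φ(3) = 0, so the boundary term u·φ vanishes.
LHS = ∫_0^3 u(x) φ'(x) dx = ∫_0^3 (-3*x^5 + 3*x^4 + 6*x^3 - 3*x^2 + 6*x) dx. Term by term:
  ∫_0^3 -3*x^5 dx = -729/2;  ∫_0^3 3*x^4 dx = 729/5;  ∫_0^3 6*x^3 dx = 243/2;
  ∫_0^3 -3*x^2 dx = -27;  ∫_0^3 6*x dx = 27.
Sum: -729/2 + 729/5 + 243/2 − 27 + 27 = -486/5.
So LHS = -486/5.
∫_0^3 v(x) φ(x) dx = ∫_0^3 (-3*x^5 + 7*x^4 + 6*x^3) dx. Term by term:
  ∫_0^3 -3*x^5 dx = -729/2;  ∫_0^3 7*x^4 dx = 1701/5;  ∫_0^3 6*x^3 dx = 243/2.
Sum: -729/2 + 1701/5 + 243/2 = 486/5.
So RHS = -∫_0^3 v(x) φ(x) dx = -486/5.
LHS = RHS, so the identity holds for this test φ.
Moreover u is smooth here and v(x) = u'(x) = 3*x**2 + 2*x pointwise, so the identity holds for every test function. Hence v is the weak derivative of u.


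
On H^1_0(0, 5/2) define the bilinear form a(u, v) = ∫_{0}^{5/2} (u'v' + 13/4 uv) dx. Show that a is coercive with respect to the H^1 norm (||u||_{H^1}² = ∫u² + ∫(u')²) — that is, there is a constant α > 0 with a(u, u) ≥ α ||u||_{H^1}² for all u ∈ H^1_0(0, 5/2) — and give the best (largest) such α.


α = 1

Coercivity of a(·,·) on H^1_0(0, 5/2) means a(u, u) ≥ α ||u||_{H^1}² for every u ∈ H^1_0.
The interval has length L = 5/2, and Poincaré/coercivity depend only on L. Here a(u, u) = ∫(u')² + (13/4)·∫u².
Here c = 13/4 ≥ 1, so a(u,u) = ∫(u')² + c∫u² ≥ ∫(u')² + ∫u² = ||u||_{H^1}², i.e. α = 1 works. No larger α is possible: a(u,u) ≥ α||u||_{H^1}² means (1−α)∫(u')² ≥ (α−c)∫u², and for the modes u_n = sin(nπ(x−x₀)/L) (x₀ the left endpoint) one has ∫u_n²/∫(u_n')² = (L/(nπ))² → 0, so a(u_n,u_n)/||u_n||_{H^1}² → 1. Hence the optimal constant is α = 1.
Therefore α = 1.


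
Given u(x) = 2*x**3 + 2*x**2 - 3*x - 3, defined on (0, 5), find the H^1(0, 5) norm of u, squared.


||u||_{H^1}^2 = 600480/7

The H^1 norm (squared) on an interval (0, L) is
  ||u||_{H^1}^2 = ∫_0^L u(x)^2 dx + ∫_0^L u'(x)^2 dx.
Compute u'(x) = 6*x**2 + 4*x - 3.
Then u(x)^2 = 4*x**6 + 8*x**5 - 8*x**4 - 24*x**3 - 3*x**2 + 18*x + 9 and u'(x)^2 = 36*x**4 + 48*x**3 - 20*x**2 - 24*x + 9.
Integrate each monomial from 0 to 5 using ∫_0^5 c·x^n dx = c·5^(n+1)/(n+1):
  ∫_0^5 u(x)^2 dx = ∫_0^5 (4*x^6 + 8*x^5 - 8*x^4 - 24*x^3 - 3*x^2 + 18*x + 9) dx. Term by term:
    ∫_0^5 4*x^6 dx = 312500/7;  ∫_0^5 8*x^5 dx = 62500/3;  ∫_0^5 -8*x^4 dx = -5000;
    ∫_0^5 -24*x^3 dx = -3750;  ∫_0^5 -3*x^2 dx = -125;  ∫_0^5 18*x dx = 225;
    ∫_0^5 9 dx = 45.
  Sum: 312500/7 + 62500/3 − 5000 − 3750 − 125 + 225 + 45 = 1194295/21.
  ∫_0^5 u'(x)^2 dx = ∫_0^5 (36*x^4 + 48*x^3 - 20*x^2 - 24*x + 9) dx. Term by term:
    ∫_0^5 36*x^4 dx = 22500;  ∫_0^5 48*x^3 dx = 7500;  ∫_0^5 -20*x^2 dx = -2500/3;
    ∫_0^5 -24*x dx = -300;  ∫_0^5 9 dx = 45.
  Sum: 22500 + 7500 − 2500/3 − 300 + 45 = 86735/3.
Adding: ||u||_{H^1}^2 = 1194295/21 + 86735/3 = 600480/7.


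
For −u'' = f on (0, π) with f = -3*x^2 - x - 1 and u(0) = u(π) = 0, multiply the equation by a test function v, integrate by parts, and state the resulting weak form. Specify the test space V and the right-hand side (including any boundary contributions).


V = H^1_0(0, π) (so v(0) = v(π) = 0); weak form: ∫_0^π u'v' dx = ∫_0^π (-3*x^2 - x - 1) v dx for all v ∈ V.

Multiply both sides by a test function v and integrate from 0 to π:
  ∫_0^π −u''(x) v(x) dx = ∫_0^π f(x) v(x) dx.
Integrate the LHS by parts once:
  ∫_0^π −u'' v dx = −[u'(x) v(x)]_0^π + ∫_0^π u'(x) v'(x) dx.
Thus ∫_0^π u'(x) v'(x) dx = ∫_0^π f(x) v(x) dx + [u'(x) v(x)]_0^π.
Choose V so that boundary terms are either known or forced to vanish.
u is Dirichlet: u(0) = u(π) = 0. Let V = H^1_0(0, π); then v(0) = v(π) = 0, and [u' v]_0^π = 0.
Weak formulation: find u (satisfying any essential BC) such that ∫_0^π u'(x) v'(x) dx = ∫_0^π f v dx for all v ∈ V.
Substituting f(x) = -3*x^2 - x - 1, the right-hand side is ∫_0^π (-3*x^2 - x - 1) v dx.


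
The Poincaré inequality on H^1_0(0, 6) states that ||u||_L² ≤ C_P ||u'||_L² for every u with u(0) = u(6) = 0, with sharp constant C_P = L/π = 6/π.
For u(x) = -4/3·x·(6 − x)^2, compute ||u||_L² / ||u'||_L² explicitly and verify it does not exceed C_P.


||u||_L² / ||u'||_L² = 3*sqrt(14)/7 < C_P = 6/π.

u(x) = -4/3·x·(6 − x)^2, so u'(x) = 4*(2 - x)*(x - 6).
u(x) = -4/3·x·(6 − x)^2 vanishes at x = 0 and x = 6, so u ∈ H^1_0(0, 6). Differentiate via the product rule and integrate the resulting polynomials term by term.
  ∫_0^6 u² dx = ∫_0^6 (16*x^6/9 - 128*x^5/3 + 384*x^4 - 1536*x^3 + 2304*x^2) dx. Term by term:
    ∫_0^6 16*x^6/9 dx = 497664/7;  ∫_0^6 -128*x^5/3 dx = -331776;  ∫_0^6 384*x^4 dx = 2985984/5;
    ∫_0^6 -1536*x^3 dx = -497664;  ∫_0^6 2304*x^2 dx = 165888.
  Sum: 497664/7 − 331776 + 2985984/5 − 497664 + 165888 = 165888/35.
  ∫_0^6 (u')² dx = ∫_0^6 (16*x^4 - 256*x^3 + 1408*x^2 - 3072*x + 2304) dx. Term by term:
    ∫_0^6 16*x^4 dx = 124416/5;  ∫_0^6 -256*x^3 dx = -82944;  ∫_0^6 1408*x^2 dx = 101376;
    ∫_0^6 -3072*x dx = -55296;  ∫_0^6 2304 dx = 13824.
  Sum: 124416/5 − 82944 + 101376 − 55296 + 13824 = 9216/5.
∫_0^6 u² dx = 165888/35, so ||u||_L² = 288*sqrt(70)/35.
∫_0^6 (u')² dx = 9216/5, so ||u'||_L² = 96*sqrt(5)/5.
Ratio ||u||_L² / ||u'||_L² = 3*sqrt(14)/7.
Sharp Poincaré constant on H^1_0(0, 6) is C_P = L/π = 6/π, achieved by sin(π/6·x).
A polynomial bump cannot attain the sharp Poincaré constant (only the first sine eigenfunction does), so the ratio is strictly less than C_P, consistent with ||u||_L² ≤ C_P ||u'||_L².


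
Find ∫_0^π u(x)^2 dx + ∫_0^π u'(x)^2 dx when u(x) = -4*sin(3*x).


||u||_{H^1(0,π)}^2 = 80*π

u'(x) = -12*cos(3*x).
Expand u² and (u')² and integrate term by term on (0, π), using: for integers n ≥ 1, ∫_0^π sin²(nx) dx = ∫_0^π cos²(nx) dx = π/2; for n ≠ n', ∫_0^π sin(nx)sin(n'x) dx = ∫_0^π cos(nx)cos(n'x) dx = 0; and by product-to-sum, ∫_0^π sin(nx)cos(n'x) dx = ½∫_0^π [sin((n+n')x) + sin((n−n')x)] dx, which is 0 when n+n' is even and 2n/(n²−n'²) when n+n' is odd (it need not vanish on (0, π)).
  u² squared terms: (-4)²·∫sin(3x)² dx = 16·π/2 = 8*π.
  So ∫_0^π u² dx = 8*π.
  (u')² squared terms: (-12)²·∫cos(3x)² dx = 144·π/2 = 72*π.
  So ∫_0^π (u')² dx = 72*π.
||u||_{H^1}^2 = (8*π) + (72*π) = 80*π.


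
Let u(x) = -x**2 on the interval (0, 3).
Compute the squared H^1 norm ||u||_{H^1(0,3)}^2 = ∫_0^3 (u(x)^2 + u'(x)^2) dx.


||u||_{H^1}^2 = 423/5

The H^1 norm (squared) on an interval (0, L) is
  ||u||_{H^1}^2 = ∫_0^L u(x)^2 dx + ∫_0^L u'(x)^2 dx.
Compute u'(x) = -2*x.
Then u(x)^2 = x**4 and u'(x)^2 = 4*x**2.
Integrate each monomial from 0 to 3 using ∫_0^3 c·x^n dx = c·3^(n+1)/(n+1):
  ∫_0^3 u(x)^2 dx = ∫_0^3 (x^4) dx. Term by term:
    ∫_0^3 x^4 dx = 243/5.
  ∫_0^3 u'(x)^2 dx = ∫_0^3 (4*x^2) dx. Term by term:
    ∫_0^3 4*x^2 dx = 36.
Adding: ||u||_{H^1}^2 = 243/5 + 36 = 423/5.


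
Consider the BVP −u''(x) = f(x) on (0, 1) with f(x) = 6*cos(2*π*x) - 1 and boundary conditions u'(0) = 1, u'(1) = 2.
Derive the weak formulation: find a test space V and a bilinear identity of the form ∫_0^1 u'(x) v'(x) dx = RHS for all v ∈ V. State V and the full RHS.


V = H^1(0, 1) (v unrestricted at boundary; u is determined up to an additive constant); weak form: ∫_0^1 u'v' dx = ∫_0^1 (6*cos(2*π*x) - 1) v dx + 2·v(1) − v(0) for all v ∈ V.

Multiply both sides by a test function v and integrate from 0 to 1:
  ∫_0^1 −u''(x) v(x) dx = ∫_0^1 f(x) v(x) dx.
Integrate the LHS by parts once:
  ∫_0^1 −u'' v dx = −[u'(x) v(x)]_0^1 + ∫_0^1 u'(x) v'(x) dx.
Thus ∫_0^1 u'(x) v'(x) dx = ∫_0^1 f(x) v(x) dx + [u'(x) v(x)]_0^1.
Choose V so that boundary terms are either known or forced to vanish.
u has inhomogeneous Neumann u'(0) = 1, u'(1) = 2. [u' v]_0^1 = (2)·v(1) − (1)·v(0) = 2·v(1) − v(0). Take V = H^1(0, 1); boundary term becomes part of RHS.
Weak formulation: find u (satisfying any essential BC) such that ∫_0^1 u'(x) v'(x) dx = ∫_0^1 f v dx + 2·v(1) − v(0) for all v ∈ V (Neumann data are natural BCs: they enter the RHS as boundary terms).
Substituting f(x) = 6*cos(2*π*x) - 1, the right-hand side is ∫_0^1 (6*cos(2*π*x) - 1) v dx + 2·v(1) − v(0).
Compatibility check (pure Neumann): taking v ≡ 1 ∈ V gives 0 = ∫_0^1 f dx + (2) − (1), i.e. ∫_0^1 f dx must equal u'(0) − u'(1) = -1. Indeed ∫_0^1 (6*cos(2*π*x) - 1) dx = -1, so the data are compatible. The solution is then unique only up to an additive constant (fix it e.g. by requiring ∫_0^1 u dx = 0).


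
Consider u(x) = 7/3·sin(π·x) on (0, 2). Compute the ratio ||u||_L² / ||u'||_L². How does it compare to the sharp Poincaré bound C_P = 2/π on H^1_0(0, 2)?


||u||_L² / ||u'||_L² = 1/π < C_P = 2/π.

u(x) = 7/3·sin(π·x), so u'(x) = 7*π*cos(π*x)/3.
Writing u(x) = A·sin(kπx/L) with A = 7/3 and k = 2, use ∫_0^L sin²(kπx/L) dx = L/2 and ∫_0^L cos²(kπx/L) dx = L/2.
u² = 49/9·sin²(π·x) and (u')² = 49*π^2/9·cos²(π·x), and each of sin², cos² integrates to L/2 = 1 over (0, 2).
∫_0^2 u² dx = 49/9, so ||u||_L² = 7/3.
∫_0^2 (u')² dx = 49*π^2/9, so ||u'||_L² = 7*π/3.
Ratio ||u||_L² / ||u'||_L² = 1/π.
Sharp Poincaré constant on H^1_0(0, 2) is C_P = L/π = 2/π, achieved by sin(π/2·x).
This is the k = 2 harmonic; the ratio L/(kπ) is strictly less than C_P = L/π, consistent with the sharp inequality ||u||_L² ≤ C_P ||u'||_L².


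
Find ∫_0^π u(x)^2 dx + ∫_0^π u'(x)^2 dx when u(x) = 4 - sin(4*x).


||u||_{H^1(0,π)}^2 = 49*π/2

u'(x) = -4*cos(4*x).
Expand u² and (u')² and integrate term by term on (0, π), using: for integers n ≥ 1, ∫_0^π sin²(nx) dx = ∫_0^π cos²(nx) dx = π/2; for n ≠ n', ∫_0^π sin(nx)sin(n'x) dx = ∫_0^π cos(nx)cos(n'x) dx = 0; and by product-to-sum, ∫_0^π sin(nx)cos(n'x) dx = ½∫_0^π [sin((n+n')x) + sin((n−n')x)] dx, which is 0 when n+n' is even and 2n/(n²−n'²) when n+n' is odd (it need not vanish on (0, π)). For the constant mode: ∫_0^π 1 dx = π, ∫_0^π cos(nx) dx = 0, ∫_0^π sin(nx) dx = (1−(−1)^n)/n.
  u² squared terms: (4)²·∫1 dx = 16·π = 16*π;  (-1)²·∫sin(4x)² dx = 1·π/2 = π/2.
  u² cross terms: 2·(4)·(-1)·∫1·sin(4x) dx = -8·(0) = 0.
  So ∫_0^π u² dx = 16*π + π/2 + 0 = 33*π/2.
  (u')² squared terms: (-4)²·∫cos(4x)² dx = 16·π/2 = 8*π.
  So ∫_0^π (u')² dx = 8*π.
||u||_{H^1}^2 = (33*π/2) + (8*π) = 49*π/2.


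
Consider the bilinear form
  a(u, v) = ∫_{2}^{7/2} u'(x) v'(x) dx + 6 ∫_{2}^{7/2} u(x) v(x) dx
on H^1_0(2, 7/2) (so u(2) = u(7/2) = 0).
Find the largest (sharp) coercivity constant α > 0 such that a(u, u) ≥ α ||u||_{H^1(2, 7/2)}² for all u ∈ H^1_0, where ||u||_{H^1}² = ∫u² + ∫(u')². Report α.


α = 1

Coercivity of a(·,·) on H^1_0(2, 7/2) means a(u, u) ≥ α ||u||_{H^1}² for every u ∈ H^1_0.
The interval has length L = 3/2, and Poincaré/coercivity depend only on L. Here a(u, u) = ∫(u')² + (6)·∫u².
Here c = 6 ≥ 1, so a(u,u) = ∫(u')² + c∫u² ≥ ∫(u')² + ∫u² = ||u||_{H^1}², i.e. α = 1 works. No larger α is possible: a(u,u) ≥ α||u||_{H^1}² means (1−α)∫(u')² ≥ (α−c)∫u², and for the modes u_n = sin(nπ(x−x₀)/L) (x₀ the left endpoint) one has ∫u_n²/∫(u_n')² = (L/(nπ))² → 0, so a(u_n,u_n)/||u_n||_{H^1}² → 1. Hence the optimal constant is α = 1.
Therefore α = 1.


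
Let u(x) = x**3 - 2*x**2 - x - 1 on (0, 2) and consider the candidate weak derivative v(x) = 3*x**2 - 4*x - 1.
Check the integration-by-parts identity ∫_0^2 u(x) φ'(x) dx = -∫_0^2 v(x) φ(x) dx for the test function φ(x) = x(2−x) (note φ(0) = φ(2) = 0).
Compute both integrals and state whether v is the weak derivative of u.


LHS = 28/15, RHS = 28/15. Yes, v = u' weakly.

u(x) = x**3 - 2*x**2 - x - 1, classical derivative u'(x) = 3*x**2 - 4*x - 1.
φ(x) = x(2−x), so φ'(x) = 2 - 2*x.
Note φ(0) = φ(2) = 0, so the boundary term u·φ vanishes.
LHS = ∫_0^2 u(x) φ'(x) dx = ∫_0^2 (-2*x^4 + 6*x^3 - 2*x^2 - 2) dx. Term by term:
  ∫_0^2 -2*x^4 dx = -64/5;  ∫_0^2 6*x^3 dx = 24;  ∫_0^2 -2*x^2 dx = -16/3;
  ∫_0^2 -2 dx = -4.
Sum: -64/5 + 24 − 16/3 − 4 = 28/15.
So LHS = 28/15.
∫_0^2 v(x) φ(x) dx = ∫_0^2 (-3*x^4 + 10*x^3 - 7*x^2 - 2*x) dx. Term by term:
  ∫_0^2 -3*x^4 dx = -96/5;  ∫_0^2 10*x^3 dx = 40;  ∫_0^2 -7*x^2 dx = -56/3;
  ∫_0^2 -2*x dx = -4.
Sum: -96/5 + 40 − 56/3 − 4 = -28/15.
So RHS = -∫_0^2 v(x) φ(x) dx = 28/15.
LHS = RHS, so the identity holds for this test φ.
Moreover u is smooth here and v(x) = u'(x) = 3*x**2 - 4*x - 1 pointwise, so the identity holds for every test function. Hence v is the weak derivative of u.


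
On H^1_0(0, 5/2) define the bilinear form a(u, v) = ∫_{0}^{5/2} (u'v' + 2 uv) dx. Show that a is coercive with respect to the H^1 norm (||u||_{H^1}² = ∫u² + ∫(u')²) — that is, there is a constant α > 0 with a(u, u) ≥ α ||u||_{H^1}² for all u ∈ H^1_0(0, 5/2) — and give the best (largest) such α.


α = 1

Coercivity of a(·,·) on H^1_0(0, 5/2) means a(u, u) ≥ α ||u||_{H^1}² for every u ∈ H^1_0.
The interval has length L = 5/2, and Poincaré/coercivity depend only on L. Here a(u, u) = ∫(u')² + (2)·∫u².
Here c = 2 ≥ 1, so a(u,u) = ∫(u')² + c∫u² ≥ ∫(u')² + ∫u² = ||u||_{H^1}², i.e. α = 1 works. No larger α is possible: a(u,u) ≥ α||u||_{H^1}² means (1−α)∫(u')² ≥ (α−c)∫u², and for the modes u_n = sin(nπ(x−x₀)/L) (x₀ the left endpoint) one has ∫u_n²/∫(u_n')² = (L/(nπ))² → 0, so a(u_n,u_n)/||u_n||_{H^1}² → 1. Hence the optimal constant is α = 1.
Therefore α = 1.


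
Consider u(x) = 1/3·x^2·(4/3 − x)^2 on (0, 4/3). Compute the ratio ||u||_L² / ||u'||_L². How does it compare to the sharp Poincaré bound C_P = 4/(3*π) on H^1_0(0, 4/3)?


||u||_L² / ||u'||_L² = 2*sqrt(3)/9 < C_P = 4/(3*π).

u(x) = 1/3·x^2·(4/3 − x)^2, so u'(x) = 4*x*(3*x - 4)*(3*x - 2)/27.
u(x) = 1/3·x^2·(4/3 − x)^2 vanishes at x = 0 and x = 4/3, so u ∈ H^1_0(0, 4/3). Differentiate via the product rule and integrate the resulting polynomials term by term.
  ∫_0^4/3 u² dx = ∫_0^4/3 (x^8/9 - 16*x^7/27 + 32*x^6/27 - 256*x^5/243 + 256*x^4/729) dx. Term by term:
    ∫_0^4/3 x^8/9 dx = 262144/1594323;  ∫_0^4/3 -16*x^7/27 dx = -131072/177147;  ∫_0^4/3 32*x^6/27 dx = 524288/413343;
    ∫_0^4/3 -256*x^5/243 dx = -524288/531441;  ∫_0^4/3 256*x^4/729 dx = 262144/885735.
  Sum: 262144/1594323 − 131072/177147 + 524288/413343 − 524288/531441 + 262144/885735 = 131072/55801305.
  ∫_0^4/3 (u')² dx = ∫_0^4/3 (16*x^6/9 - 64*x^5/9 + 832*x^4/81 - 512*x^3/81 + 1024*x^2/729) dx. Term by term:
    ∫_0^4/3 16*x^6/9 dx = 262144/137781;  ∫_0^4/3 -64*x^5/9 dx = -131072/19683;  ∫_0^4/3 832*x^4/81 dx = 851968/98415;
    ∫_0^4/3 -512*x^3/81 dx = -32768/6561;  ∫_0^4/3 1024*x^2/729 dx = 65536/59049.
  Sum: 262144/137781 − 131072/19683 + 851968/98415 − 32768/6561 + 65536/59049 = 32768/2066715.
∫_0^4/3 u² dx = 131072/55801305, so ||u||_L² = 256*sqrt(210)/76545.
∫_0^4/3 (u')² dx = 32768/2066715, so ||u'||_L² = 128*sqrt(70)/8505.
Ratio ||u||_L² / ||u'||_L² = 2*sqrt(3)/9.
Sharp Poincaré constant on H^1_0(0, 4/3) is C_P = L/π = 4/(3*π), achieved by sin(3*π/4·x).
A polynomial bump cannot attain the sharp Poincaré constant (only the first sine eigenfunction does), so the ratio is strictly less than C_P, consistent with ||u||_L² ≤ C_P ||u'||_L².


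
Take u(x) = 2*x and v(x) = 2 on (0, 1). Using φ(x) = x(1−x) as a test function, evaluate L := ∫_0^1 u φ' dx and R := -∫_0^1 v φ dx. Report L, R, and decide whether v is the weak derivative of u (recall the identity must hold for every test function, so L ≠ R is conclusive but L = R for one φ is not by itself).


LHS = -1/3, RHS = -1/3. Yes, v = u' weakly.

u(x) = 2*x, classical derivative u'(x) = 2.
φ(x) = x(1−x), so φ'(x) = 1 - 2*x.
Note φ(0) = φ(1) = 0, so the boundary term u·φ vanishes.
LHS = ∫_0^1 u(x) φ'(x) dx = ∫_0^1 (-4*x^2 + 2*x) dx. Term by term:
  ∫_0^1 -4*x^2 dx = -4/3;  ∫_0^1 2*x dx = 1.
Sum: -4/3 + 1 = -1/3.
So LHS = -1/3.
∫_0^1 v(x) φ(x) dx = ∫_0^1 (-2*x^2 + 2*x) dx. Term by term:
  ∫_0^1 -2*x^2 dx = -2/3;  ∫_0^1 2*x dx = 1.
Sum: -2/3 + 1 = 1/3.
So RHS = -∫_0^1 v(x) φ(x) dx = -1/3.
LHS = RHS, so the identity holds for this test φ.
Moreover u is smooth here and v(x) = u'(x) = 2 pointwise, so the identity holds for every test function. Hence v is the weak derivative of u.


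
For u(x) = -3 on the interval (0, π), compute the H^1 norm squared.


||u||_{H^1(0,π)}^2 = 9*π

u'(x) = 0.
Expand u² and (u')² and integrate term by term on (0, π), using: for integers n ≥ 1, ∫_0^π sin²(nx) dx = ∫_0^π cos²(nx) dx = π/2; for n ≠ n', ∫_0^π sin(nx)sin(n'x) dx = ∫_0^π cos(nx)cos(n'x) dx = 0; and by product-to-sum, ∫_0^π sin(nx)cos(n'x) dx = ½∫_0^π [sin((n+n')x) + sin((n−n')x)] dx, which is 0 when n+n' is even and 2n/(n²−n'²) when n+n' is odd (it need not vanish on (0, π)). For the constant mode: ∫_0^π 1 dx = π, ∫_0^π cos(nx) dx = 0, ∫_0^π sin(nx) dx = (1−(−1)^n)/n.
  u² squared terms: (-3)²·∫1 dx = 9·π = 9*π.
  So ∫_0^π u² dx = 9*π.
  u' ≡ 0, so ∫_0^π (u')² dx = 0.
||u||_{H^1}^2 = (9*π) + (0) = 9*π.


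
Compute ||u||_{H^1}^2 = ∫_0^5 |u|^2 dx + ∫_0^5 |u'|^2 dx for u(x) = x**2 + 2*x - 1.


||u||_{H^1}^2 = 1575

The H^1 norm (squared) on an interval (0, L) is
  ||u||_{H^1}^2 = ∫_0^L u(x)^2 dx + ∫_0^L u'(x)^2 dx.
Compute u'(x) = 2*x + 2.
Then u(x)^2 = x**4 + 4*x**3 + 2*x**2 - 4*x + 1 and u'(x)^2 = 4*x**2 + 8*x + 4.
Integrate each monomial from 0 to 5 using ∫_0^5 c·x^n dx = c·5^(n+1)/(n+1):
  ∫_0^5 u(x)^2 dx = ∫_0^5 (x^4 + 4*x^3 + 2*x^2 - 4*x + 1) dx. Term by term:
    ∫_0^5 x^4 dx = 625;  ∫_0^5 4*x^3 dx = 625;  ∫_0^5 2*x^2 dx = 250/3;
    ∫_0^5 -4*x dx = -50;  ∫_0^5 1 dx = 5.
  Sum: 625 + 625 + 250/3 − 50 + 5 = 3865/3.
  ∫_0^5 u'(x)^2 dx = ∫_0^5 (4*x^2 + 8*x + 4) dx. Term by term:
    ∫_0^5 4*x^2 dx = 500/3;  ∫_0^5 8*x dx = 100;  ∫_0^5 4 dx = 20.
  Sum: 500/3 + 100 + 20 = 860/3.
Adding: ||u||_{H^1}^2 = 3865/3 + 860/3 = 1575.


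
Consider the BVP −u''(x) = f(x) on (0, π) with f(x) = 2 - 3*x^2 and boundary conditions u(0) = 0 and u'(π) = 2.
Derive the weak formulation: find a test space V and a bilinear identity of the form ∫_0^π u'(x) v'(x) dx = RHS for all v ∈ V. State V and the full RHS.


V = {v ∈ H^1(0, π) : v(0) = 0} (test functions vanish at x = 0 where u is specified); weak form: ∫_0^π u'v' dx = ∫_0^π (2 - 3*x^2) v dx + 2·v(π) for all v ∈ V.

Multiply both sides by a test function v and integrate from 0 to π:
  ∫_0^π −u''(x) v(x) dx = ∫_0^π f(x) v(x) dx.
Integrate the LHS by parts once:
  ∫_0^π −u'' v dx = −[u'(x) v(x)]_0^π + ∫_0^π u'(x) v'(x) dx.
Thus ∫_0^π u'(x) v'(x) dx = ∫_0^π f(x) v(x) dx + [u'(x) v(x)]_0^π.
Choose V so that boundary terms are either known or forced to vanish.
Mixed BC: u(0) = 0 (Dirichlet) and u'(π) = 2 (Neumann). Define V = {v ∈ H^1(0, π) : v(0) = 0}. Then [u' v]_0^π = u'(π)·v(π) − u'(0)·0 = 2·v(π).
Weak formulation: find u (satisfying any essential BC) such that ∫_0^π u'(x) v'(x) dx = ∫_0^π f v dx + 2·v(π) for all v ∈ V (Dirichlet at 0 absorbed into V; Neumann datum at x = π contributes the boundary term).
Substituting f(x) = 2 - 3*x^2, the right-hand side is ∫_0^π (2 - 3*x^2) v dx + 2·v(π).


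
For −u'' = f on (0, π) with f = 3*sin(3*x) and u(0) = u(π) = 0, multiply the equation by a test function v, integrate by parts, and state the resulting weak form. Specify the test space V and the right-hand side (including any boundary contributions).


V = H^1_0(0, π) (so v(0) = v(π) = 0); weak form: ∫_0^π u'v' dx = ∫_0^π (3*sin(3*x)) v dx for all v ∈ V.

Multiply both sides by a test function v and integrate from 0 to π:
  ∫_0^π −u''(x) v(x) dx = ∫_0^π f(x) v(x) dx.
Integrate the LHS by parts once:
  ∫_0^π −u'' v dx = −[u'(x) v(x)]_0^π + ∫_0^π u'(x) v'(x) dx.
Thus ∫_0^π u'(x) v'(x) dx = ∫_0^π f(x) v(x) dx + [u'(x) v(x)]_0^π.
Choose V so that boundary terms are either known or forced to vanish.
u is Dirichlet: u(0) = u(π) = 0. Let V = H^1_0(0, π); then v(0) = v(π) = 0, and [u' v]_0^π = 0.
Weak formulation: find u (satisfying any essential BC) such that ∫_0^π u'(x) v'(x) dx = ∫_0^π f v dx for all v ∈ V.
Substituting f(x) = 3*sin(3*x), the right-hand side is ∫_0^π (3*sin(3*x)) v dx.


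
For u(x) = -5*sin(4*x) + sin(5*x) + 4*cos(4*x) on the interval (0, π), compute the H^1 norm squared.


||u||_{H^1(0,π)}^2 = 1360/9 + 723*π/2

u'(x) = -16*sin(4*x) - 20*cos(4*x) + 5*cos(5*x).
Expand u² and (u')² and integrate term by term on (0, π), using: for integers n ≥ 1, ∫_0^π sin²(nx) dx = ∫_0^π cos²(nx) dx = π/2; for n ≠ n', ∫_0^π sin(nx)sin(n'x) dx = ∫_0^π cos(nx)cos(n'x) dx = 0; and by product-to-sum, ∫_0^π sin(nx)cos(n'x) dx = ½∫_0^π [sin((n+n')x) + sin((n−n')x)] dx, which is 0 when n+n' is even and 2n/(n²−n'²) when n+n' is odd (it need not vanish on (0, π)).
  u² squared terms: (-5)²·∫sin(4x)² dx = 25·π/2 = 25*π/2;  (4)²·∫cos(4x)² dx = 16·π/2 = 8*π;  (1)²·∫sin(5x)² dx = 1·π/2 = π/2.
  u² cross terms: 2·(-5)·(4)·∫sin(4x)·cos(4x) dx = -40·(0) = 0;  2·(-5)·(1)·∫sin(4x)·sin(5x) dx = -10·(0) = 0;  2·(4)·(1)·∫cos(4x)·sin(5x) dx = 8·(10/9) = 80/9.
  So ∫_0^π u² dx = 25*π/2 + 8*π + π/2 + 0 + 0 + 80/9 = 80/9 + 21*π.
  (u')² squared terms: (-20)²·∫cos(4x)² dx = 400·π/2 = 200*π;  (-16)²·∫sin(4x)² dx = 256·π/2 = 128*π;  (5)²·∫cos(5x)² dx = 25·π/2 = 25*π/2.
  (u')² cross terms: 2·(-20)·(-16)·∫cos(4x)·sin(4x) dx = 640·(0) = 0;  2·(-20)·(5)·∫cos(4x)·cos(5x) dx = -200·(0) = 0;  2·(-16)·(5)·∫sin(4x)·cos(5x) dx = -160·(-8/9) = 1280/9.
  So ∫_0^π (u')² dx = 200*π + 128*π + 25*π/2 + 0 + 0 + 1280/9 = 1280/9 + 681*π/2.
||u||_{H^1}^2 = (80/9 + 21*π) + (1280/9 + 681*π/2) = 1360/9 + 723*π/2.


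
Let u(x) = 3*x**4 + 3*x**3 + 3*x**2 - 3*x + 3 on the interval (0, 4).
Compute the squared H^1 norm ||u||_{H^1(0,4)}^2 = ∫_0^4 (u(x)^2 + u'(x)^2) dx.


||u||_{H^1}^2 = 35257352/35

The H^1 norm (squared) on an interval (0, L) is
  ||u||_{H^1}^2 = ∫_0^L u(x)^2 dx + ∫_0^L u'(x)^2 dx.
Compute u'(x) = 12*x**3 + 9*x**2 + 6*x - 3.
Then u(x)^2 = 9*x**8 + 18*x**7 + 27*x**6 + 9*x**4 + 27*x**2 - 18*x + 9 and u'(x)^2 = 144*x**6 + 216*x**5 + 225*x**4 + 36*x**3 - 18*x**2 - 36*x + 9.
Integrate each monomial from 0 to 4 using ∫_0^4 c·x^n dx = c·4^(n+1)/(n+1):
  ∫_0^4 u(x)^2 dx = ∫_0^4 (9*x^8 + 18*x^7 + 27*x^6 + 9*x^4 + 27*x^2 - 18*x + 9) dx. Term by term:
    ∫_0^4 9*x^8 dx = 262144;  ∫_0^4 18*x^7 dx = 147456;  ∫_0^4 27*x^6 dx = 442368/7;
    ∫_0^4 9*x^4 dx = 9216/5;  ∫_0^4 27*x^2 dx = 576;  ∫_0^4 -18*x dx = -144;
    ∫_0^4 9 dx = 36.
  Sum: 262144 + 147456 + 442368/7 + 9216/5 + 576 − 144 + 36 = 16628732/35.
  ∫_0^4 u'(x)^2 dx = ∫_0^4 (144*x^6 + 216*x^5 + 225*x^4 + 36*x^3 - 18*x^2 - 36*x + 9) dx. Term by term:
    ∫_0^4 144*x^6 dx = 2359296/7;  ∫_0^4 216*x^5 dx = 147456;  ∫_0^4 225*x^4 dx = 46080;
    ∫_0^4 36*x^3 dx = 2304;  ∫_0^4 -18*x^2 dx = -384;  ∫_0^4 -36*x dx = -288;
    ∫_0^4 9 dx = 36.
  Sum: 2359296/7 + 147456 + 46080 + 2304 − 384 − 288 + 36 = 3725724/7.
Adding: ||u||_{H^1}^2 = 16628732/35 + 3725724/7 = 35257352/35.


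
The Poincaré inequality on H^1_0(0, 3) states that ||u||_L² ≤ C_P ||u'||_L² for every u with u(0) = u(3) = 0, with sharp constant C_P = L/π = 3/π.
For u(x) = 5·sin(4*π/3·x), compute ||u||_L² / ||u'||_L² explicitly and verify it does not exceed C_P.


||u||_L² / ||u'||_L² = 3/(4*π) < C_P = 3/π.

u(x) = 5·sin(4*π/3·x), so u'(x) = 20*π*cos(4*π*x/3)/3.
Writing u(x) = A·sin(kπx/L) with A = 5 and k = 4, use ∫_0^L sin²(kπx/L) dx = L/2 and ∫_0^L cos²(kπx/L) dx = L/2.
u² = 25·sin²(4*π/3·x) and (u')² = 400*π^2/9·cos²(4*π/3·x), and each of sin², cos² integrates to L/2 = 3/2 over (0, 3).
∫_0^3 u² dx = 75/2, so ||u||_L² = 5*sqrt(6)/2.
∫_0^3 (u')² dx = 200*π^2/3, so ||u'||_L² = 10*sqrt(6)*π/3.
Ratio ||u||_L² / ||u'||_L² = 3/(4*π).
Sharp Poincaré constant on H^1_0(0, 3) is C_P = L/π = 3/π, achieved by sin(π/3·x).
This is the k = 4 harmonic; the ratio L/(kπ) is strictly less than C_P = L/π, consistent with the sharp inequality ||u||_L² ≤ C_P ||u'||_L².


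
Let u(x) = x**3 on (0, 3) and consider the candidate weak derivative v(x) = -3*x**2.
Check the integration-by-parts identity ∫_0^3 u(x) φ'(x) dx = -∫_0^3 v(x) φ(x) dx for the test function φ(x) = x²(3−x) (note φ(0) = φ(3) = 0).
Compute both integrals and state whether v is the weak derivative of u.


LHS = -729/10, RHS = 729/10. No, v is not the weak derivative of u.

u(x) = x**3, classical derivative u'(x) = 3*x**2.
φ(x) = x²(3−x), so φ'(x) = 3*x*(2 - x).
Note φ(0) = φ(3) = 0, so the boundary term u·φ vanishes.
LHS = ∫_0^3 u(x) φ'(x) dx = ∫_0^3 (-3*x^5 + 6*x^4) dx. Term by term:
  ∫_0^3 -3*x^5 dx = -729/2;  ∫_0^3 6*x^4 dx = 1458/5.
Sum: -729/2 + 1458/5 = -729/10.
So LHS = -729/10.
∫_0^3 v(x) φ(x) dx = ∫_0^3 (3*x^5 - 9*x^4) dx. Term by term:
  ∫_0^3 3*x^5 dx = 729/2;  ∫_0^3 -9*x^4 dx = -2187/5.
Sum: 729/2 − 2187/5 = -729/10.
So RHS = -∫_0^3 v(x) φ(x) dx = 729/10.
LHS − RHS = -729/5 ≠ 0, so the identity fails.
(For a valid weak derivative the identity must hold for EVERY test function, in particular this one. The failure shows v is NOT the weak derivative of u.)
Correct weak derivative would be u'(x) = 3*x**2.


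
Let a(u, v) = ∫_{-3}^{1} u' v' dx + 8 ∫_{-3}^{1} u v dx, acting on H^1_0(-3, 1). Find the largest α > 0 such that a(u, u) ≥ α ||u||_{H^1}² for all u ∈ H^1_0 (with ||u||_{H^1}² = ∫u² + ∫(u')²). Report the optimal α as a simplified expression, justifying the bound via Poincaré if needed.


α = 1

Coercivity of a(·,·) on H^1_0(-3, 1) means a(u, u) ≥ α ||u||_{H^1}² for every u ∈ H^1_0.
The interval has length L = 4, and Poincaré/coercivity depend only on L. Here a(u, u) = ∫(u')² + (8)·∫u².
Here c = 8 ≥ 1, so a(u,u) = ∫(u')² + c∫u² ≥ ∫(u')² + ∫u² = ||u||_{H^1}², i.e. α = 1 works. No larger α is possible: a(u,u) ≥ α||u||_{H^1}² means (1−α)∫(u')² ≥ (α−c)∫u², and for the modes u_n = sin(nπ(x−x₀)/L) (x₀ the left endpoint) one has ∫u_n²/∫(u_n')² = (L/(nπ))² → 0, so a(u_n,u_n)/||u_n||_{H^1}² → 1. Hence the optimal constant is α = 1.
Therefore α = 1.


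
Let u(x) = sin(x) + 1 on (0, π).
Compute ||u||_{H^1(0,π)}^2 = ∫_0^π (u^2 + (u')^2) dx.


||u||_{H^1(0,π)}^2 = 4 + 2*π

u'(x) = cos(x).
Expand u² and (u')² and integrate term by term on (0, π), using: for integers n ≥ 1, ∫_0^π sin²(nx) dx = ∫_0^π cos²(nx) dx = π/2; for n ≠ n', ∫_0^π sin(nx)sin(n'x) dx = ∫_0^π cos(nx)cos(n'x) dx = 0; and by product-to-sum, ∫_0^π sin(nx)cos(n'x) dx = ½∫_0^π [sin((n+n')x) + sin((n−n')x)] dx, which is 0 when n+n' is even and 2n/(n²−n'²) when n+n' is odd (it need not vanish on (0, π)). For the constant mode: ∫_0^π 1 dx = π, ∫_0^π cos(nx) dx = 0, ∫_0^π sin(nx) dx = (1−(−1)^n)/n.
  u² squared terms: (1)²·∫1 dx = 1·π = π;  (1)²·∫sin(x)² dx = 1·π/2 = π/2.
  u² cross terms: 2·(1)·(1)·∫1·sin(x) dx = 2·(2) = 4.
  So ∫_0^π u² dx = π + π/2 + 4 = 4 + 3*π/2.
  (u')² squared terms: (1)²·∫cos(x)² dx = 1·π/2 = π/2.
  So ∫_0^π (u')² dx = π/2.
||u||_{H^1}^2 = (4 + 3*π/2) + (π/2) = 4 + 2*π.
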